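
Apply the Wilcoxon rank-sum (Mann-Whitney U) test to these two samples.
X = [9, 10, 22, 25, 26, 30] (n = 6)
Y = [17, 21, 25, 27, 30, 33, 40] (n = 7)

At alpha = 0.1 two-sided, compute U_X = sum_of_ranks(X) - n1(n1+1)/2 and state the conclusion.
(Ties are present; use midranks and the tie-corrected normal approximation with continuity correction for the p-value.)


Step 1: Combine and sort all 13 observations; assign midranks.
sorted (value, group): (9,X), (10,X), (17,Y), (21,Y), (22,X), (25,X), (25,Y), (26,X), (27,Y), (30,X), (30,Y), (33,Y), (40,Y)
ranks: 9->1, 10->2, 17->3, 21->4, 22->5, 25->6.5, 25->6.5, 26->8, 27->9, 30->10.5, 30->10.5, 33->12, 40->13
Step 2: Rank sum for X: R1 = 1 + 2 + 5 + 6.5 + 8 + 10.5 = 33.
Step 3: U_X = R1 - n1(n1+1)/2 = 33 - 6*7/2 = 33 - 21 = 12.
       U_Y = n1*n2 - U_X = 42 - 12 = 30.
Step 4: Ties are present, so use the tie-corrected normal approximation (with continuity correction) for the p-value.
Step 5: p-value = 0.223363; compare to alpha = 0.1. fail to reject H0.

U_X = 12, p = 0.223363, fail to reject H0 at alpha = 0.1.


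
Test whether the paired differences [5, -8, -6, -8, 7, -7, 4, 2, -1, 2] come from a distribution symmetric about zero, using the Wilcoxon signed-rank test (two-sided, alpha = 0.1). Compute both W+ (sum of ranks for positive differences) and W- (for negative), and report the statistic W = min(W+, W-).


Step 1: Drop any zero differences (none here) and take |d_i|.
|d| = [5, 8, 6, 8, 7, 7, 4, 2, 1, 2]
Step 2: Midrank |d_i| (ties get averaged ranks).
ranks: |5|->5, |8|->9.5, |6|->6, |8|->9.5, |7|->7.5, |7|->7.5, |4|->4, |2|->2.5, |1|->1, |2|->2.5
Step 3: Attach original signs; sum ranks with positive sign and with negative sign.
W+ = 5 + 7.5 + 4 + 2.5 + 2.5 = 21.5
W- = 9.5 + 6 + 9.5 + 7.5 + 1 = 33.5
(Check: W+ + W- = 55 should equal n(n+1)/2 = 55.)
Step 4: Test statistic W = min(W+, W-) = 21.5.
Step 5: Ties in |d|, so use the tie-corrected normal approximation.
        E[W] = n(n+1)/4 = 10*11/4 = 27.5.
        Tie groups: |d|=2 (t=2), |d|=7 (t=2), |d|=8 (t=2); sum(t^3 - t) = 18.
        Var[W] = n(n+1)(2n+1)/24 - sum(t^3-t)/48 = 2310/24 - 18/48 = 95.875.
        z = (W - E[W]) / sqrt(Var[W]) = (21.5 - 27.5) / 9.7916 = -0.6128.
        Two-sided p = 2*Phi(z) = 0.540027.
Step 6: alpha = 0.1. fail to reject H0.

W+ = 21.5, W- = 33.5, W = min = 21.5, p = 0.540027, fail to reject H0.


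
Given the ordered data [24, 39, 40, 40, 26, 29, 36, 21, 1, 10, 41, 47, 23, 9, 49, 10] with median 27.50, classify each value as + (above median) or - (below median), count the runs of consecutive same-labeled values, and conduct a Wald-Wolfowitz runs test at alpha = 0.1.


Step 1: Compute median = 27.50; label A = above, B = below.
Labels in order: BAAABAABBBAABBAB  (n_A = 8, n_B = 8)
Step 2: Count runs R = 9.
Step 3: Under H0 (random ordering), E[R] = 2*n_A*n_B/(n_A+n_B) + 1 = 2*8*8/16 + 1 = 9.0000.
        Var[R] = 2*n_A*n_B*(2*n_A*n_B - n_A - n_B) / ((n_A+n_B)^2 * (n_A+n_B-1)) = 14336/3840 = 3.7333.
        SD[R] = 1.9322.
Step 4: R = E[R], so z = 0 with no continuity correction.
Step 5: Two-sided p-value via normal approximation = 2*(1 - Phi(|z|)) = 1.000000.
Step 6: alpha = 0.1. fail to reject H0.

R = 9, z = 0.0000, p = 1.000000, fail to reject H0.


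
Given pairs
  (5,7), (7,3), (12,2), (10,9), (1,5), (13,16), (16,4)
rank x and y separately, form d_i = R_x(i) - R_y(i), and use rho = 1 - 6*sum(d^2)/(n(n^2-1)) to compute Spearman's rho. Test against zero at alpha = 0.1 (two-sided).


Step 1: Rank x and y separately (midranks; no ties here).
rank(x): 5->2, 7->3, 12->5, 10->4, 1->1, 13->6, 16->7
rank(y): 7->5, 3->2, 2->1, 9->6, 5->4, 16->7, 4->3
Step 2: d_i = R_x(i) - R_y(i); compute d_i^2.
  (2-5)^2=9, (3-2)^2=1, (5-1)^2=16, (4-6)^2=4, (1-4)^2=9, (6-7)^2=1, (7-3)^2=16
sum(d^2) = 56.
Step 3: rho = 1 - 6*56 / (7*(7^2 - 1)) = 1 - 336/336 = 0.000000.
Step 4: Under H0, t = rho * sqrt((n-2)/(1-rho^2)) = 0.0000 ~ t(5).
Step 5: Two-sided p-value from the t-distribution with 5 df = 1.000000.
Step 6: alpha = 0.1. fail to reject H0.

rho = 0.0000, p = 1.000000, fail to reject H0 at alpha = 0.1.


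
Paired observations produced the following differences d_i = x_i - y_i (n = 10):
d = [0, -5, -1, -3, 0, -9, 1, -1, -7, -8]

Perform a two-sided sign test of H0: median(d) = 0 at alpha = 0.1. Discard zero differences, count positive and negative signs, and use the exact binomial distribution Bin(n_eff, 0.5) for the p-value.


Step 1: Discard zero differences. Original n = 10; n_eff = number of nonzero differences = 8.
Nonzero differences (with sign): -5, -1, -3, -9, +1, -1, -7, -8
Step 2: Count signs: positive = 1, negative = 7.
Step 3: Under H0: P(positive) = 0.5, so the number of positives S ~ Bin(8, 0.5).
Step 4: Two-sided exact p-value = sum of Bin(8,0.5) probabilities at or below the observed probability = 0.070312.
Step 5: alpha = 0.1. reject H0.

n_eff = 8, pos = 1, neg = 7, p = 0.070312, reject H0.


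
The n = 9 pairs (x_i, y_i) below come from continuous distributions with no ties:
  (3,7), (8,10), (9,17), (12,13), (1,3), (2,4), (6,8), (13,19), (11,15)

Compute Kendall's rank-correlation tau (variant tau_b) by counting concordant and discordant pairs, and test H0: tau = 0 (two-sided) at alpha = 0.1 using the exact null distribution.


Step 1: Enumerate the 36 unordered pairs (i,j) with i<j and classify each by sign(x_j-x_i) * sign(y_j-y_i).
  (1,2):dx=+5,dy=+3->C; (1,3):dx=+6,dy=+10->C; (1,4):dx=+9,dy=+6->C; (1,5):dx=-2,dy=-4->C
  (1,6):dx=-1,dy=-3->C; (1,7):dx=+3,dy=+1->C; (1,8):dx=+10,dy=+12->C; (1,9):dx=+8,dy=+8->C
  (2,3):dx=+1,dy=+7->C; (2,4):dx=+4,dy=+3->C; (2,5):dx=-7,dy=-7->C; (2,6):dx=-6,dy=-6->C
  (2,7):dx=-2,dy=-2->C; (2,8):dx=+5,dy=+9->C; (2,9):dx=+3,dy=+5->C; (3,4):dx=+3,dy=-4->D
  (3,5):dx=-8,dy=-14->C; (3,6):dx=-7,dy=-13->C; (3,7):dx=-3,dy=-9->C; (3,8):dx=+4,dy=+2->C
  (3,9):dx=+2,dy=-2->D; (4,5):dx=-11,dy=-10->C; (4,6):dx=-10,dy=-9->C; (4,7):dx=-6,dy=-5->C
  (4,8):dx=+1,dy=+6->C; (4,9):dx=-1,dy=+2->D; (5,6):dx=+1,dy=+1->C; (5,7):dx=+5,dy=+5->C
  (5,8):dx=+12,dy=+16->C; (5,9):dx=+10,dy=+12->C; (6,7):dx=+4,dy=+4->C; (6,8):dx=+11,dy=+15->C
  (6,9):dx=+9,dy=+11->C; (7,8):dx=+7,dy=+11->C; (7,9):dx=+5,dy=+7->C; (8,9):dx=-2,dy=-4->C
Step 2: C = 33, D = 3, total pairs = 36.
Step 3: tau = (C - D)/(n(n-1)/2) = (33 - 3)/36 = 0.833333.
Step 4: Exact two-sided p-value (enumerate n! = 362880 permutations of y under H0): p = 0.000854.
Step 5: alpha = 0.1. reject H0.

tau_b = 0.8333 (C=33, D=3), p = 0.000854, reject H0.


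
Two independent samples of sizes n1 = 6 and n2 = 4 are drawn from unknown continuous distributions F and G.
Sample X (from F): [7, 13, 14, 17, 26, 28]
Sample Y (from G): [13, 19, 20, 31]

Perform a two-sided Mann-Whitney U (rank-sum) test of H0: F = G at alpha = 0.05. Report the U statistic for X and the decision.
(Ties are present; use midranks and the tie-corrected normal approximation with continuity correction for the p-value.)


Step 1: Combine and sort all 10 observations; assign midranks.
sorted (value, group): (7,X), (13,X), (13,Y), (14,X), (17,X), (19,Y), (20,Y), (26,X), (28,X), (31,Y)
ranks: 7->1, 13->2.5, 13->2.5, 14->4, 17->5, 19->6, 20->7, 26->8, 28->9, 31->10
Step 2: Rank sum for X: R1 = 1 + 2.5 + 4 + 5 + 8 + 9 = 29.5.
Step 3: U_X = R1 - n1(n1+1)/2 = 29.5 - 6*7/2 = 29.5 - 21 = 8.5.
       U_Y = n1*n2 - U_X = 24 - 8.5 = 15.5.
Step 4: Ties are present, so use the tie-corrected normal approximation (with continuity correction) for the p-value.
Step 5: p-value = 0.521166; compare to alpha = 0.05. fail to reject H0.

U_X = 8.5, p = 0.521166, fail to reject H0 at alpha = 0.05.


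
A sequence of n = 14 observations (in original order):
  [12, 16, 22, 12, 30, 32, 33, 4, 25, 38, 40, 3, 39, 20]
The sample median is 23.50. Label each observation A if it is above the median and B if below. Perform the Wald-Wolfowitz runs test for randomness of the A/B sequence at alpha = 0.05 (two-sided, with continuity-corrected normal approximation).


Step 1: Compute median = 23.50; label A = above, B = below.
Labels in order: BBBBAAABAAABAB  (n_A = 7, n_B = 7)
Step 2: Count runs R = 7.
Step 3: Under H0 (random ordering), E[R] = 2*n_A*n_B/(n_A+n_B) + 1 = 2*7*7/14 + 1 = 8.0000.
        Var[R] = 2*n_A*n_B*(2*n_A*n_B - n_A - n_B) / ((n_A+n_B)^2 * (n_A+n_B-1)) = 8232/2548 = 3.2308.
        SD[R] = 1.7974.
Step 4: Continuity-corrected z = (R + 0.5 - E[R]) / SD[R] = (7 + 0.5 - 8.0000) / 1.7974 = -0.2782.
Step 5: Two-sided p-value via normal approximation = 2*(1 - Phi(|z|)) = 0.780879.
Step 6: alpha = 0.05. fail to reject H0.

R = 7, z = -0.2782, p = 0.780879, fail to reject H0.


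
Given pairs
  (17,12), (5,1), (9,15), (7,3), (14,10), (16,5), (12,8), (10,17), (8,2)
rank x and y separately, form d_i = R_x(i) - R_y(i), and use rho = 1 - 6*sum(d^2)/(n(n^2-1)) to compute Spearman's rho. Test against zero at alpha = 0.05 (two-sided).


Step 1: Rank x and y separately (midranks; no ties here).
rank(x): 17->9, 5->1, 9->4, 7->2, 14->7, 16->8, 12->6, 10->5, 8->3
rank(y): 12->7, 1->1, 15->8, 3->3, 10->6, 5->4, 8->5, 17->9, 2->2
Step 2: d_i = R_x(i) - R_y(i); compute d_i^2.
  (9-7)^2=4, (1-1)^2=0, (4-8)^2=16, (2-3)^2=1, (7-6)^2=1, (8-4)^2=16, (6-5)^2=1, (5-9)^2=16, (3-2)^2=1
sum(d^2) = 56.
Step 3: rho = 1 - 6*56 / (9*(9^2 - 1)) = 1 - 336/720 = 0.533333.
Step 4: Under H0, t = rho * sqrt((n-2)/(1-rho^2)) = 1.6681 ~ t(7).
Step 5: Two-sided p-value from the t-distribution with 7 df = 0.139227.
Step 6: alpha = 0.05. fail to reject H0.

rho = 0.5333, p = 0.139227, fail to reject H0 at alpha = 0.05.


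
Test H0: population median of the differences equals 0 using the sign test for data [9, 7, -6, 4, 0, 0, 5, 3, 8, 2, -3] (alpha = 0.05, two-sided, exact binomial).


Step 1: Discard zero differences. Original n = 11; n_eff = number of nonzero differences = 9.
Nonzero differences (with sign): +9, +7, -6, +4, +5, +3, +8, +2, -3
Step 2: Count signs: positive = 7, negative = 2.
Step 3: Under H0: P(positive) = 0.5, so the number of positives S ~ Bin(9, 0.5).
Step 4: Two-sided exact p-value = sum of Bin(9,0.5) probabilities at or below the observed probability = 0.179688.
Step 5: alpha = 0.05. fail to reject H0.

n_eff = 9, pos = 7, neg = 2, p = 0.179688, fail to reject H0.


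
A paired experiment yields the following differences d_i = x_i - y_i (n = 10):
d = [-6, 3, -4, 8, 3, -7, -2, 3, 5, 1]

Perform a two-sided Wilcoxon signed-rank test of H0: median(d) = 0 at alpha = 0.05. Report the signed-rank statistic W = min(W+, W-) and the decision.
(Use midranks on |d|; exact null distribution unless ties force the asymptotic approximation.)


Step 1: Drop any zero differences (none here) and take |d_i|.
|d| = [6, 3, 4, 8, 3, 7, 2, 3, 5, 1]
Step 2: Midrank |d_i| (ties get averaged ranks).
ranks: |6|->8, |3|->4, |4|->6, |8|->10, |3|->4, |7|->9, |2|->2, |3|->4, |5|->7, |1|->1
Step 3: Attach original signs; sum ranks with positive sign and with negative sign.
W+ = 4 + 10 + 4 + 4 + 7 + 1 = 30
W- = 8 + 6 + 9 + 2 = 25
(Check: W+ + W- = 55 should equal n(n+1)/2 = 55.)
Step 4: Test statistic W = min(W+, W-) = 25.
Step 5: Ties in |d|, so use the tie-corrected normal approximation.
        E[W] = n(n+1)/4 = 10*11/4 = 27.5.
        Tie groups: |d|=3 (t=3); sum(t^3 - t) = 24.
        Var[W] = n(n+1)(2n+1)/24 - sum(t^3-t)/48 = 2310/24 - 24/48 = 95.75.
        z = (W - E[W]) / sqrt(Var[W]) = (25 - 27.5) / 9.7852 = -0.2555.
        Two-sided p = 2*Phi(z) = 0.798346.
Step 6: alpha = 0.05. fail to reject H0.

W+ = 30, W- = 25, W = min = 25, p = 0.798346, fail to reject H0.


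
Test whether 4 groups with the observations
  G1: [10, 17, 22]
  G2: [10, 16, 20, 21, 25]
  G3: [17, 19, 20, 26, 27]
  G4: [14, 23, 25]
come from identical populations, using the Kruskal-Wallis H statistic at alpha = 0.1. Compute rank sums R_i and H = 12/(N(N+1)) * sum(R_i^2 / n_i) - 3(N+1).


Step 1: Combine all N = 16 observations and assign midranks.
sorted (value, group, rank): (10,G1,1.5), (10,G2,1.5), (14,G4,3), (16,G2,4), (17,G1,5.5), (17,G3,5.5), (19,G3,7), (20,G2,8.5), (20,G3,8.5), (21,G2,10), (22,G1,11), (23,G4,12), (25,G2,13.5), (25,G4,13.5), (26,G3,15), (27,G3,16)
Step 2: Sum ranks within each group.
R_1 = 18 (n_1 = 3)
R_2 = 37.5 (n_2 = 5)
R_3 = 52 (n_3 = 5)
R_4 = 28.5 (n_4 = 3)
Step 3: H = 12/(N(N+1)) * sum(R_i^2/n_i) - 3(N+1)
     = 12/(16*17) * (18^2/3 + 37.5^2/5 + 52^2/5 + 28.5^2/3) - 3*17
     = 0.044118 * 1200.8 - 51
     = 1.976471.
Step 4: Ties present; correction factor C = 1 - 24/(16^3 - 16) = 0.994118. Corrected H = 1.976471 / 0.994118 = 1.988166.
Step 5: Under H0, H ~ chi^2(3); p-value = 0.574867.
Step 6: alpha = 0.1. fail to reject H0.

H = 1.9882, df = 3, p = 0.574867, fail to reject H0.


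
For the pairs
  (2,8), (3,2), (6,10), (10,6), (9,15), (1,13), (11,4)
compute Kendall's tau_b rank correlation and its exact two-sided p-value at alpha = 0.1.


Step 1: Enumerate the 21 unordered pairs (i,j) with i<j and classify each by sign(x_j-x_i) * sign(y_j-y_i).
  (1,2):dx=+1,dy=-6->D; (1,3):dx=+4,dy=+2->C; (1,4):dx=+8,dy=-2->D; (1,5):dx=+7,dy=+7->C
  (1,6):dx=-1,dy=+5->D; (1,7):dx=+9,dy=-4->D; (2,3):dx=+3,dy=+8->C; (2,4):dx=+7,dy=+4->C
  (2,5):dx=+6,dy=+13->C; (2,6):dx=-2,dy=+11->D; (2,7):dx=+8,dy=+2->C; (3,4):dx=+4,dy=-4->D
  (3,5):dx=+3,dy=+5->C; (3,6):dx=-5,dy=+3->D; (3,7):dx=+5,dy=-6->D; (4,5):dx=-1,dy=+9->D
  (4,6):dx=-9,dy=+7->D; (4,7):dx=+1,dy=-2->D; (5,6):dx=-8,dy=-2->C; (5,7):dx=+2,dy=-11->D
  (6,7):dx=+10,dy=-9->D
Step 2: C = 8, D = 13, total pairs = 21.
Step 3: tau = (C - D)/(n(n-1)/2) = (8 - 13)/21 = -0.238095.
Step 4: Exact two-sided p-value (enumerate n! = 5040 permutations of y under H0): p = 0.561905.
Step 5: alpha = 0.1. fail to reject H0.

tau_b = -0.2381 (C=8, D=13), p = 0.561905, fail to reject H0.


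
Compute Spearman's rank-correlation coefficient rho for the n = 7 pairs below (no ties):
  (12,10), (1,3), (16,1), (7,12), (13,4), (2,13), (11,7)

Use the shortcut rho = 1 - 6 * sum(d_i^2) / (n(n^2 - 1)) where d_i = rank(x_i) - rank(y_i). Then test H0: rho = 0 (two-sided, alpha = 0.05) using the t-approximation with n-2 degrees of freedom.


Step 1: Rank x and y separately (midranks; no ties here).
rank(x): 12->5, 1->1, 16->7, 7->3, 13->6, 2->2, 11->4
rank(y): 10->5, 3->2, 1->1, 12->6, 4->3, 13->7, 7->4
Step 2: d_i = R_x(i) - R_y(i); compute d_i^2.
  (5-5)^2=0, (1-2)^2=1, (7-1)^2=36, (3-6)^2=9, (6-3)^2=9, (2-7)^2=25, (4-4)^2=0
sum(d^2) = 80.
Step 3: rho = 1 - 6*80 / (7*(7^2 - 1)) = 1 - 480/336 = -0.428571.
Step 4: Under H0, t = rho * sqrt((n-2)/(1-rho^2)) = -1.0607 ~ t(5).
Step 5: Two-sided p-value from the t-distribution with 5 df = 0.337368.
Step 6: alpha = 0.05. fail to reject H0.

rho = -0.4286, p = 0.337368, fail to reject H0 at alpha = 0.05.


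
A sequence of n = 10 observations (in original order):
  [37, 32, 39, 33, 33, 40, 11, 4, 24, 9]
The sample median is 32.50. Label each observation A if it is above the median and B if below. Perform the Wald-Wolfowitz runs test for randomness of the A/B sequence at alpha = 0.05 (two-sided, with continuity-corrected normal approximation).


Step 1: Compute median = 32.50; label A = above, B = below.
Labels in order: ABAAAABBBB  (n_A = 5, n_B = 5)
Step 2: Count runs R = 4.
Step 3: Under H0 (random ordering), E[R] = 2*n_A*n_B/(n_A+n_B) + 1 = 2*5*5/10 + 1 = 6.0000.
        Var[R] = 2*n_A*n_B*(2*n_A*n_B - n_A - n_B) / ((n_A+n_B)^2 * (n_A+n_B-1)) = 2000/900 = 2.2222.
        SD[R] = 1.4907.
Step 4: Continuity-corrected z = (R + 0.5 - E[R]) / SD[R] = (4 + 0.5 - 6.0000) / 1.4907 = -1.0062.
Step 5: Two-sided p-value via normal approximation = 2*(1 - Phi(|z|)) = 0.314305.
Step 6: alpha = 0.05. fail to reject H0.

R = 4, z = -1.0062, p = 0.314305, fail to reject H0.


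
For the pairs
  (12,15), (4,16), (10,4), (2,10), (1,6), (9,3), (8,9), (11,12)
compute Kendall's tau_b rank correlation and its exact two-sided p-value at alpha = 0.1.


Step 1: Enumerate the 28 unordered pairs (i,j) with i<j and classify each by sign(x_j-x_i) * sign(y_j-y_i).
  (1,2):dx=-8,dy=+1->D; (1,3):dx=-2,dy=-11->C; (1,4):dx=-10,dy=-5->C; (1,5):dx=-11,dy=-9->C
  (1,6):dx=-3,dy=-12->C; (1,7):dx=-4,dy=-6->C; (1,8):dx=-1,dy=-3->C; (2,3):dx=+6,dy=-12->D
  (2,4):dx=-2,dy=-6->C; (2,5):dx=-3,dy=-10->C; (2,6):dx=+5,dy=-13->D; (2,7):dx=+4,dy=-7->D
  (2,8):dx=+7,dy=-4->D; (3,4):dx=-8,dy=+6->D; (3,5):dx=-9,dy=+2->D; (3,6):dx=-1,dy=-1->C
  (3,7):dx=-2,dy=+5->D; (3,8):dx=+1,dy=+8->C; (4,5):dx=-1,dy=-4->C; (4,6):dx=+7,dy=-7->D
  (4,7):dx=+6,dy=-1->D; (4,8):dx=+9,dy=+2->C; (5,6):dx=+8,dy=-3->D; (5,7):dx=+7,dy=+3->C
  (5,8):dx=+10,dy=+6->C; (6,7):dx=-1,dy=+6->D; (6,8):dx=+2,dy=+9->C; (7,8):dx=+3,dy=+3->C
Step 2: C = 16, D = 12, total pairs = 28.
Step 3: tau = (C - D)/(n(n-1)/2) = (16 - 12)/28 = 0.142857.
Step 4: Exact two-sided p-value (enumerate n! = 40320 permutations of y under H0): p = 0.719544.
Step 5: alpha = 0.1. fail to reject H0.

tau_b = 0.1429 (C=16, D=12), p = 0.719544, fail to reject H0.


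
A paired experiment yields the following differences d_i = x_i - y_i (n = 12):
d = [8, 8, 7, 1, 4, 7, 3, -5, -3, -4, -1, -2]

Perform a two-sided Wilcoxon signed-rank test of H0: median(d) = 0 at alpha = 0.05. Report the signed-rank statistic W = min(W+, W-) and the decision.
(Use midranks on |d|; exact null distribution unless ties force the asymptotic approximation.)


Step 1: Drop any zero differences (none here) and take |d_i|.
|d| = [8, 8, 7, 1, 4, 7, 3, 5, 3, 4, 1, 2]
Step 2: Midrank |d_i| (ties get averaged ranks).
ranks: |8|->11.5, |8|->11.5, |7|->9.5, |1|->1.5, |4|->6.5, |7|->9.5, |3|->4.5, |5|->8, |3|->4.5, |4|->6.5, |1|->1.5, |2|->3
Step 3: Attach original signs; sum ranks with positive sign and with negative sign.
W+ = 11.5 + 11.5 + 9.5 + 1.5 + 6.5 + 9.5 + 4.5 = 54.5
W- = 8 + 4.5 + 6.5 + 1.5 + 3 = 23.5
(Check: W+ + W- = 78 should equal n(n+1)/2 = 78.)
Step 4: Test statistic W = min(W+, W-) = 23.5.
Step 5: Ties in |d|, so use the tie-corrected normal approximation.
        E[W] = n(n+1)/4 = 12*13/4 = 39.
        Tie groups: |d|=1 (t=2), |d|=3 (t=2), |d|=4 (t=2), |d|=7 (t=2), |d|=8 (t=2); sum(t^3 - t) = 30.
        Var[W] = n(n+1)(2n+1)/24 - sum(t^3-t)/48 = 3900/24 - 30/48 = 161.875.
        z = (W - E[W]) / sqrt(Var[W]) = (23.5 - 39) / 12.7230 = -1.2183.
        Two-sided p = 2*Phi(z) = 0.223123.
Step 6: alpha = 0.05. fail to reject H0.

W+ = 54.5, W- = 23.5, W = min = 23.5, p = 0.223123, fail to reject H0.


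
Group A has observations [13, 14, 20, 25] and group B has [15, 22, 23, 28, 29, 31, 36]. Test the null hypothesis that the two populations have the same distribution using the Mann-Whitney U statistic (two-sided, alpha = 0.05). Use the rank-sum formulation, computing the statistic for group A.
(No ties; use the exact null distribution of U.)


Step 1: Combine and sort all 11 observations; assign midranks.
sorted (value, group): (13,X), (14,X), (15,Y), (20,X), (22,Y), (23,Y), (25,X), (28,Y), (29,Y), (31,Y), (36,Y)
ranks: 13->1, 14->2, 15->3, 20->4, 22->5, 23->6, 25->7, 28->8, 29->9, 31->10, 36->11
Step 2: Rank sum for X: R1 = 1 + 2 + 4 + 7 = 14.
Step 3: U_X = R1 - n1(n1+1)/2 = 14 - 4*5/2 = 14 - 10 = 4.
       U_Y = n1*n2 - U_X = 28 - 4 = 24.
Step 4: No ties, so the exact null distribution of U (based on enumerating the C(11,4) = 330 equally likely rank assignments) gives the two-sided p-value.
Step 5: p-value = 0.072727; compare to alpha = 0.05. fail to reject H0.

U_X = 4, p = 0.072727, fail to reject H0 at alpha = 0.05.


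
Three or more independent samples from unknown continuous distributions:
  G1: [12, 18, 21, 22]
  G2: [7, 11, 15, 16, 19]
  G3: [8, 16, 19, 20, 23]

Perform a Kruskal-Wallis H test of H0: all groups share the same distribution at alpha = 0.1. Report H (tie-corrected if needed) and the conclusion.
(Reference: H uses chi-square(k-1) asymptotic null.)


Step 1: Combine all N = 14 observations and assign midranks.
sorted (value, group, rank): (7,G2,1), (8,G3,2), (11,G2,3), (12,G1,4), (15,G2,5), (16,G2,6.5), (16,G3,6.5), (18,G1,8), (19,G2,9.5), (19,G3,9.5), (20,G3,11), (21,G1,12), (22,G1,13), (23,G3,14)
Step 2: Sum ranks within each group.
R_1 = 37 (n_1 = 4)
R_2 = 25 (n_2 = 5)
R_3 = 43 (n_3 = 5)
Step 3: H = 12/(N(N+1)) * sum(R_i^2/n_i) - 3(N+1)
     = 12/(14*15) * (37^2/4 + 25^2/5 + 43^2/5) - 3*15
     = 0.057143 * 837.05 - 45
     = 2.831429.
Step 4: Ties present; correction factor C = 1 - 12/(14^3 - 14) = 0.995604. Corrected H = 2.831429 / 0.995604 = 2.843929.
Step 5: Under H0, H ~ chi^2(2); p-value = 0.241240.
Step 6: alpha = 0.1. fail to reject H0.

H = 2.8439, df = 2, p = 0.241240, fail to reject H0.


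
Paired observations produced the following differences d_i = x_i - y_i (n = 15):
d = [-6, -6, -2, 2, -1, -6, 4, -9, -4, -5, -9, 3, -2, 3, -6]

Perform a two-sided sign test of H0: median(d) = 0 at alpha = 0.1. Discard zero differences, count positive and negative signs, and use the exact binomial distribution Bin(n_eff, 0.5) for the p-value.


Step 1: Discard zero differences. Original n = 15; n_eff = number of nonzero differences = 15.
Nonzero differences (with sign): -6, -6, -2, +2, -1, -6, +4, -9, -4, -5, -9, +3, -2, +3, -6
Step 2: Count signs: positive = 4, negative = 11.
Step 3: Under H0: P(positive) = 0.5, so the number of positives S ~ Bin(15, 0.5).
Step 4: Two-sided exact p-value = sum of Bin(15,0.5) probabilities at or below the observed probability = 0.118469.
Step 5: alpha = 0.1. fail to reject H0.

n_eff = 15, pos = 4, neg = 11, p = 0.118469, fail to reject H0.


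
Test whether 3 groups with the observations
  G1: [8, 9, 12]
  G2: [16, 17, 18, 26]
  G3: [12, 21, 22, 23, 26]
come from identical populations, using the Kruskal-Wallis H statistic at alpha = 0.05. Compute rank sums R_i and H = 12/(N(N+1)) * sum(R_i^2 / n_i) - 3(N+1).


Step 1: Combine all N = 12 observations and assign midranks.
sorted (value, group, rank): (8,G1,1), (9,G1,2), (12,G1,3.5), (12,G3,3.5), (16,G2,5), (17,G2,6), (18,G2,7), (21,G3,8), (22,G3,9), (23,G3,10), (26,G2,11.5), (26,G3,11.5)
Step 2: Sum ranks within each group.
R_1 = 6.5 (n_1 = 3)
R_2 = 29.5 (n_2 = 4)
R_3 = 42 (n_3 = 5)
Step 3: H = 12/(N(N+1)) * sum(R_i^2/n_i) - 3(N+1)
     = 12/(12*13) * (6.5^2/3 + 29.5^2/4 + 42^2/5) - 3*13
     = 0.076923 * 584.446 - 39
     = 5.957372.
Step 4: Ties present; correction factor C = 1 - 12/(12^3 - 12) = 0.993007. Corrected H = 5.957372 / 0.993007 = 5.999325.
Step 5: Under H0, H ~ chi^2(2); p-value = 0.049804.
Step 6: alpha = 0.05. reject H0.

H = 5.9993, df = 2, p = 0.049804, reject H0.


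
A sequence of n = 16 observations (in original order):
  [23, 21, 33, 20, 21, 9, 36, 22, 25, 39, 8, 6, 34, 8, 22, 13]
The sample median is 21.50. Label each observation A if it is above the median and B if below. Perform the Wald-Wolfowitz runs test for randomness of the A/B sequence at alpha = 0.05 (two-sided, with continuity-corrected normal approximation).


Step 1: Compute median = 21.50; label A = above, B = below.
Labels in order: ABABBBAAAABBABAB  (n_A = 8, n_B = 8)
Step 2: Count runs R = 10.
Step 3: Under H0 (random ordering), E[R] = 2*n_A*n_B/(n_A+n_B) + 1 = 2*8*8/16 + 1 = 9.0000.
        Var[R] = 2*n_A*n_B*(2*n_A*n_B - n_A - n_B) / ((n_A+n_B)^2 * (n_A+n_B-1)) = 14336/3840 = 3.7333.
        SD[R] = 1.9322.
Step 4: Continuity-corrected z = (R - 0.5 - E[R]) / SD[R] = (10 - 0.5 - 9.0000) / 1.9322 = 0.2588.
Step 5: Two-sided p-value via normal approximation = 2*(1 - Phi(|z|)) = 0.795809.
Step 6: alpha = 0.05. fail to reject H0.

R = 10, z = 0.2588, p = 0.795809, fail to reject H0.


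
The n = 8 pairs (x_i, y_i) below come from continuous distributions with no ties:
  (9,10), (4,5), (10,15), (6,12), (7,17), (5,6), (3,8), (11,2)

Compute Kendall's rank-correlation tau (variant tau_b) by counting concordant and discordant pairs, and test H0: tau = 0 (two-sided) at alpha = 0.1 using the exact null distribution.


Step 1: Enumerate the 28 unordered pairs (i,j) with i<j and classify each by sign(x_j-x_i) * sign(y_j-y_i).
  (1,2):dx=-5,dy=-5->C; (1,3):dx=+1,dy=+5->C; (1,4):dx=-3,dy=+2->D; (1,5):dx=-2,dy=+7->D
  (1,6):dx=-4,dy=-4->C; (1,7):dx=-6,dy=-2->C; (1,8):dx=+2,dy=-8->D; (2,3):dx=+6,dy=+10->C
  (2,4):dx=+2,dy=+7->C; (2,5):dx=+3,dy=+12->C; (2,6):dx=+1,dy=+1->C; (2,7):dx=-1,dy=+3->D
  (2,8):dx=+7,dy=-3->D; (3,4):dx=-4,dy=-3->C; (3,5):dx=-3,dy=+2->D; (3,6):dx=-5,dy=-9->C
  (3,7):dx=-7,dy=-7->C; (3,8):dx=+1,dy=-13->D; (4,5):dx=+1,dy=+5->C; (4,6):dx=-1,dy=-6->C
  (4,7):dx=-3,dy=-4->C; (4,8):dx=+5,dy=-10->D; (5,6):dx=-2,dy=-11->C; (5,7):dx=-4,dy=-9->C
  (5,8):dx=+4,dy=-15->D; (6,7):dx=-2,dy=+2->D; (6,8):dx=+6,dy=-4->D; (7,8):dx=+8,dy=-6->D
Step 2: C = 16, D = 12, total pairs = 28.
Step 3: tau = (C - D)/(n(n-1)/2) = (16 - 12)/28 = 0.142857.
Step 4: Exact two-sided p-value (enumerate n! = 40320 permutations of y under H0): p = 0.719544.
Step 5: alpha = 0.1. fail to reject H0.

tau_b = 0.1429 (C=16, D=12), p = 0.719544, fail to reject H0.


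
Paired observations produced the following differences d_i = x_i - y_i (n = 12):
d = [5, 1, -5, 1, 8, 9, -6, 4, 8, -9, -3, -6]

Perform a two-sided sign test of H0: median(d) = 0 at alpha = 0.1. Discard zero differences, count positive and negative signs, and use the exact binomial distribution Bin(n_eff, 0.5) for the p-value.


Step 1: Discard zero differences. Original n = 12; n_eff = number of nonzero differences = 12.
Nonzero differences (with sign): +5, +1, -5, +1, +8, +9, -6, +4, +8, -9, -3, -6
Step 2: Count signs: positive = 7, negative = 5.
Step 3: Under H0: P(positive) = 0.5, so the number of positives S ~ Bin(12, 0.5).
Step 4: Two-sided exact p-value = sum of Bin(12,0.5) probabilities at or below the observed probability = 0.774414.
Step 5: alpha = 0.1. fail to reject H0.

n_eff = 12, pos = 7, neg = 5, p = 0.774414, fail to reject H0.


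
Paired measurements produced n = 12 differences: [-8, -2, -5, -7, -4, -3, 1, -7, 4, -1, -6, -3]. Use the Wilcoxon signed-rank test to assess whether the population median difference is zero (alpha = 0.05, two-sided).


Step 1: Drop any zero differences (none here) and take |d_i|.
|d| = [8, 2, 5, 7, 4, 3, 1, 7, 4, 1, 6, 3]
Step 2: Midrank |d_i| (ties get averaged ranks).
ranks: |8|->12, |2|->3, |5|->8, |7|->10.5, |4|->6.5, |3|->4.5, |1|->1.5, |7|->10.5, |4|->6.5, |1|->1.5, |6|->9, |3|->4.5
Step 3: Attach original signs; sum ranks with positive sign and with negative sign.
W+ = 1.5 + 6.5 = 8
W- = 12 + 3 + 8 + 10.5 + 6.5 + 4.5 + 10.5 + 1.5 + 9 + 4.5 = 70
(Check: W+ + W- = 78 should equal n(n+1)/2 = 78.)
Step 4: Test statistic W = min(W+, W-) = 8.
Step 5: Ties in |d|, so use the tie-corrected normal approximation.
        E[W] = n(n+1)/4 = 12*13/4 = 39.
        Tie groups: |d|=1 (t=2), |d|=3 (t=2), |d|=4 (t=2), |d|=7 (t=2); sum(t^3 - t) = 24.
        Var[W] = n(n+1)(2n+1)/24 - sum(t^3-t)/48 = 3900/24 - 24/48 = 162.
        z = (W - E[W]) / sqrt(Var[W]) = (8 - 39) / 12.7279 = -2.4356.
        Two-sided p = 2*Phi(z) = 0.014868.
Step 6: alpha = 0.05. reject H0.

W+ = 8, W- = 70, W = min = 8, p = 0.014868, reject H0.


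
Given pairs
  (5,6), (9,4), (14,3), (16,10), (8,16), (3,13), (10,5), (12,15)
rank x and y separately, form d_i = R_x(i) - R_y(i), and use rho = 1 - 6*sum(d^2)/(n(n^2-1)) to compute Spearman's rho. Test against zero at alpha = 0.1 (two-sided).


Step 1: Rank x and y separately (midranks; no ties here).
rank(x): 5->2, 9->4, 14->7, 16->8, 8->3, 3->1, 10->5, 12->6
rank(y): 6->4, 4->2, 3->1, 10->5, 16->8, 13->6, 5->3, 15->7
Step 2: d_i = R_x(i) - R_y(i); compute d_i^2.
  (2-4)^2=4, (4-2)^2=4, (7-1)^2=36, (8-5)^2=9, (3-8)^2=25, (1-6)^2=25, (5-3)^2=4, (6-7)^2=1
sum(d^2) = 108.
Step 3: rho = 1 - 6*108 / (8*(8^2 - 1)) = 1 - 648/504 = -0.285714.
Step 4: Under H0, t = rho * sqrt((n-2)/(1-rho^2)) = -0.7303 ~ t(6).
Step 5: Two-sided p-value from the t-distribution with 6 df = 0.492726.
Step 6: alpha = 0.1. fail to reject H0.

rho = -0.2857, p = 0.492726, fail to reject H0 at alpha = 0.1.


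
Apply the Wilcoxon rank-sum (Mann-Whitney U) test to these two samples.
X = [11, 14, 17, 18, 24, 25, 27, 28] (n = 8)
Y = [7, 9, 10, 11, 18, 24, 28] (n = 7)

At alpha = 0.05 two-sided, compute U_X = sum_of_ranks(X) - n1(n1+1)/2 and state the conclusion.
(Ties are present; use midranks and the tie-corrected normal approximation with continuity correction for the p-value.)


Step 1: Combine and sort all 15 observations; assign midranks.
sorted (value, group): (7,Y), (9,Y), (10,Y), (11,X), (11,Y), (14,X), (17,X), (18,X), (18,Y), (24,X), (24,Y), (25,X), (27,X), (28,X), (28,Y)
ranks: 7->1, 9->2, 10->3, 11->4.5, 11->4.5, 14->6, 17->7, 18->8.5, 18->8.5, 24->10.5, 24->10.5, 25->12, 27->13, 28->14.5, 28->14.5
Step 2: Rank sum for X: R1 = 4.5 + 6 + 7 + 8.5 + 10.5 + 12 + 13 + 14.5 = 76.
Step 3: U_X = R1 - n1(n1+1)/2 = 76 - 8*9/2 = 76 - 36 = 40.
       U_Y = n1*n2 - U_X = 56 - 40 = 16.
Step 4: Ties are present, so use the tie-corrected normal approximation (with continuity correction) for the p-value.
Step 5: p-value = 0.181665; compare to alpha = 0.05. fail to reject H0.

U_X = 40, p = 0.181665, fail to reject H0 at alpha = 0.05.


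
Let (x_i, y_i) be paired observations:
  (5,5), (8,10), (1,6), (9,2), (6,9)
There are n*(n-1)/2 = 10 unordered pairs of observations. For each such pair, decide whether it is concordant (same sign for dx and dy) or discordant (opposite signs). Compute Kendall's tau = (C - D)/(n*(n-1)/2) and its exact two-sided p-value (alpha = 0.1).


Step 1: Enumerate the 10 unordered pairs (i,j) with i<j and classify each by sign(x_j-x_i) * sign(y_j-y_i).
  (1,2):dx=+3,dy=+5->C; (1,3):dx=-4,dy=+1->D; (1,4):dx=+4,dy=-3->D; (1,5):dx=+1,dy=+4->C
  (2,3):dx=-7,dy=-4->C; (2,4):dx=+1,dy=-8->D; (2,5):dx=-2,dy=-1->C; (3,4):dx=+8,dy=-4->D
  (3,5):dx=+5,dy=+3->C; (4,5):dx=-3,dy=+7->D
Step 2: C = 5, D = 5, total pairs = 10.
Step 3: tau = (C - D)/(n(n-1)/2) = (5 - 5)/10 = 0.000000.
Step 4: Exact two-sided p-value (enumerate n! = 120 permutations of y under H0): p = 1.000000.
Step 5: alpha = 0.1. fail to reject H0.

tau_b = 0.0000 (C=5, D=5), p = 1.000000, fail to reject H0.


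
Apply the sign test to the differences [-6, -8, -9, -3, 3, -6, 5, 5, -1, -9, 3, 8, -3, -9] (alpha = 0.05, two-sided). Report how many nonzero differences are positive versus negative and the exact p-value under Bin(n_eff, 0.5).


Step 1: Discard zero differences. Original n = 14; n_eff = number of nonzero differences = 14.
Nonzero differences (with sign): -6, -8, -9, -3, +3, -6, +5, +5, -1, -9, +3, +8, -3, -9
Step 2: Count signs: positive = 5, negative = 9.
Step 3: Under H0: P(positive) = 0.5, so the number of positives S ~ Bin(14, 0.5).
Step 4: Two-sided exact p-value = sum of Bin(14,0.5) probabilities at or below the observed probability = 0.423950.
Step 5: alpha = 0.05. fail to reject H0.

n_eff = 14, pos = 5, neg = 9, p = 0.423950, fail to reject H0.


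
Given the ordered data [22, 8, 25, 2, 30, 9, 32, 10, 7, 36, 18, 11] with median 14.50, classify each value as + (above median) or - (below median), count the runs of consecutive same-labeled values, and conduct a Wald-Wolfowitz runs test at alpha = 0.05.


Step 1: Compute median = 14.50; label A = above, B = below.
Labels in order: ABABABABBAAB  (n_A = 6, n_B = 6)
Step 2: Count runs R = 10.
Step 3: Under H0 (random ordering), E[R] = 2*n_A*n_B/(n_A+n_B) + 1 = 2*6*6/12 + 1 = 7.0000.
        Var[R] = 2*n_A*n_B*(2*n_A*n_B - n_A - n_B) / ((n_A+n_B)^2 * (n_A+n_B-1)) = 4320/1584 = 2.7273.
        SD[R] = 1.6514.
Step 4: Continuity-corrected z = (R - 0.5 - E[R]) / SD[R] = (10 - 0.5 - 7.0000) / 1.6514 = 1.5138.
Step 5: Two-sided p-value via normal approximation = 2*(1 - Phi(|z|)) = 0.130070.
Step 6: alpha = 0.05. fail to reject H0.

R = 10, z = 1.5138, p = 0.130070, fail to reject H0.


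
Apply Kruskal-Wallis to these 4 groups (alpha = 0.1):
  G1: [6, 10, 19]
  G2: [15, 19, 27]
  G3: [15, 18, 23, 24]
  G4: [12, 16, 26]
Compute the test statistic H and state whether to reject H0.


Step 1: Combine all N = 13 observations and assign midranks.
sorted (value, group, rank): (6,G1,1), (10,G1,2), (12,G4,3), (15,G2,4.5), (15,G3,4.5), (16,G4,6), (18,G3,7), (19,G1,8.5), (19,G2,8.5), (23,G3,10), (24,G3,11), (26,G4,12), (27,G2,13)
Step 2: Sum ranks within each group.
R_1 = 11.5 (n_1 = 3)
R_2 = 26 (n_2 = 3)
R_3 = 32.5 (n_3 = 4)
R_4 = 21 (n_4 = 3)
Step 3: H = 12/(N(N+1)) * sum(R_i^2/n_i) - 3(N+1)
     = 12/(13*14) * (11.5^2/3 + 26^2/3 + 32.5^2/4 + 21^2/3) - 3*14
     = 0.065934 * 680.479 - 42
     = 2.866758.
Step 4: Ties present; correction factor C = 1 - 12/(13^3 - 13) = 0.994505. Corrected H = 2.866758 / 0.994505 = 2.882597.
Step 5: Under H0, H ~ chi^2(3); p-value = 0.410083.
Step 6: alpha = 0.1. fail to reject H0.

H = 2.8826, df = 3, p = 0.410083, fail to reject H0.


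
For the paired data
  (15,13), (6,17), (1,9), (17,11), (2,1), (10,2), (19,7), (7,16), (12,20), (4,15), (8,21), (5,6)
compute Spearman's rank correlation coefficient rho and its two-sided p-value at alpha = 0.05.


Step 1: Rank x and y separately (midranks; no ties here).
rank(x): 15->10, 6->5, 1->1, 17->11, 2->2, 10->8, 19->12, 7->6, 12->9, 4->3, 8->7, 5->4
rank(y): 13->7, 17->10, 9->5, 11->6, 1->1, 2->2, 7->4, 16->9, 20->11, 15->8, 21->12, 6->3
Step 2: d_i = R_x(i) - R_y(i); compute d_i^2.
  (10-7)^2=9, (5-10)^2=25, (1-5)^2=16, (11-6)^2=25, (2-1)^2=1, (8-2)^2=36, (12-4)^2=64, (6-9)^2=9, (9-11)^2=4, (3-8)^2=25, (7-12)^2=25, (4-3)^2=1
sum(d^2) = 240.
Step 3: rho = 1 - 6*240 / (12*(12^2 - 1)) = 1 - 1440/1716 = 0.160839.
Step 4: Under H0, t = rho * sqrt((n-2)/(1-rho^2)) = 0.5153 ~ t(10).
Step 5: Two-sided p-value from the t-distribution with 10 df = 0.617523.
Step 6: alpha = 0.05. fail to reject H0.

rho = 0.1608, p = 0.617523, fail to reject H0 at alpha = 0.05.


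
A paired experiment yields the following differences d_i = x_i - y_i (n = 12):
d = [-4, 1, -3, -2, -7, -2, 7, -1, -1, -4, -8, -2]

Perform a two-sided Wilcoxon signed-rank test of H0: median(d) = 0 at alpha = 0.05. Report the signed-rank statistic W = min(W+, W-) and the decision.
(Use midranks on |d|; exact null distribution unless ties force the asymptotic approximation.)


Step 1: Drop any zero differences (none here) and take |d_i|.
|d| = [4, 1, 3, 2, 7, 2, 7, 1, 1, 4, 8, 2]
Step 2: Midrank |d_i| (ties get averaged ranks).
ranks: |4|->8.5, |1|->2, |3|->7, |2|->5, |7|->10.5, |2|->5, |7|->10.5, |1|->2, |1|->2, |4|->8.5, |8|->12, |2|->5
Step 3: Attach original signs; sum ranks with positive sign and with negative sign.
W+ = 2 + 10.5 = 12.5
W- = 8.5 + 7 + 5 + 10.5 + 5 + 2 + 2 + 8.5 + 12 + 5 = 65.5
(Check: W+ + W- = 78 should equal n(n+1)/2 = 78.)
Step 4: Test statistic W = min(W+, W-) = 12.5.
Step 5: Ties in |d|, so use the tie-corrected normal approximation.
        E[W] = n(n+1)/4 = 12*13/4 = 39.
        Tie groups: |d|=1 (t=3), |d|=2 (t=3), |d|=4 (t=2), |d|=7 (t=2); sum(t^3 - t) = 60.
        Var[W] = n(n+1)(2n+1)/24 - sum(t^3-t)/48 = 3900/24 - 60/48 = 161.25.
        z = (W - E[W]) / sqrt(Var[W]) = (12.5 - 39) / 12.6984 = -2.0869.
        Two-sided p = 2*Phi(z) = 0.036900.
Step 6: alpha = 0.05. reject H0.

W+ = 12.5, W- = 65.5, W = min = 12.5, p = 0.036900, reject H0.


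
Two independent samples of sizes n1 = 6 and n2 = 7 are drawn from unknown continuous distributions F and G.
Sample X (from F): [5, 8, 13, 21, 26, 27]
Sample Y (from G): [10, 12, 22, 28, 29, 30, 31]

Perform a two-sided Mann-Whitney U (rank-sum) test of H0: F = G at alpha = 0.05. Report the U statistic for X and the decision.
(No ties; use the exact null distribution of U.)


Step 1: Combine and sort all 13 observations; assign midranks.
sorted (value, group): (5,X), (8,X), (10,Y), (12,Y), (13,X), (21,X), (22,Y), (26,X), (27,X), (28,Y), (29,Y), (30,Y), (31,Y)
ranks: 5->1, 8->2, 10->3, 12->4, 13->5, 21->6, 22->7, 26->8, 27->9, 28->10, 29->11, 30->12, 31->13
Step 2: Rank sum for X: R1 = 1 + 2 + 5 + 6 + 8 + 9 = 31.
Step 3: U_X = R1 - n1(n1+1)/2 = 31 - 6*7/2 = 31 - 21 = 10.
       U_Y = n1*n2 - U_X = 42 - 10 = 32.
Step 4: No ties, so the exact null distribution of U (based on enumerating the C(13,6) = 1716 equally likely rank assignments) gives the two-sided p-value.
Step 5: p-value = 0.137529; compare to alpha = 0.05. fail to reject H0.

U_X = 10, p = 0.137529, fail to reject H0 at alpha = 0.05.


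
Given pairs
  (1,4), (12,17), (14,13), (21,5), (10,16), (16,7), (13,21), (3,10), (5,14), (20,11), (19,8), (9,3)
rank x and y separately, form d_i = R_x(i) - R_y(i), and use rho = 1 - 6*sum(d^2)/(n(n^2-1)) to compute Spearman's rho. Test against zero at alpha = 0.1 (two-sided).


Step 1: Rank x and y separately (midranks; no ties here).
rank(x): 1->1, 12->6, 14->8, 21->12, 10->5, 16->9, 13->7, 3->2, 5->3, 20->11, 19->10, 9->4
rank(y): 4->2, 17->11, 13->8, 5->3, 16->10, 7->4, 21->12, 10->6, 14->9, 11->7, 8->5, 3->1
Step 2: d_i = R_x(i) - R_y(i); compute d_i^2.
  (1-2)^2=1, (6-11)^2=25, (8-8)^2=0, (12-3)^2=81, (5-10)^2=25, (9-4)^2=25, (7-12)^2=25, (2-6)^2=16, (3-9)^2=36, (11-7)^2=16, (10-5)^2=25, (4-1)^2=9
sum(d^2) = 284.
Step 3: rho = 1 - 6*284 / (12*(12^2 - 1)) = 1 - 1704/1716 = 0.006993.
Step 4: Under H0, t = rho * sqrt((n-2)/(1-rho^2)) = 0.0221 ~ t(10).
Step 5: Two-sided p-value from the t-distribution with 10 df = 0.982792.
Step 6: alpha = 0.1. fail to reject H0.

rho = 0.0070, p = 0.982792, fail to reject H0 at alpha = 0.1.


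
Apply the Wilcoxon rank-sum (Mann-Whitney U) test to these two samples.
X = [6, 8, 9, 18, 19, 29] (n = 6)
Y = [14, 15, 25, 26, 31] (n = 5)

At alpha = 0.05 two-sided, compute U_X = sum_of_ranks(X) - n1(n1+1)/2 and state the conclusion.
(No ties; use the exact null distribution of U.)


Step 1: Combine and sort all 11 observations; assign midranks.
sorted (value, group): (6,X), (8,X), (9,X), (14,Y), (15,Y), (18,X), (19,X), (25,Y), (26,Y), (29,X), (31,Y)
ranks: 6->1, 8->2, 9->3, 14->4, 15->5, 18->6, 19->7, 25->8, 26->9, 29->10, 31->11
Step 2: Rank sum for X: R1 = 1 + 2 + 3 + 6 + 7 + 10 = 29.
Step 3: U_X = R1 - n1(n1+1)/2 = 29 - 6*7/2 = 29 - 21 = 8.
       U_Y = n1*n2 - U_X = 30 - 8 = 22.
Step 4: No ties, so the exact null distribution of U (based on enumerating the C(11,6) = 462 equally likely rank assignments) gives the two-sided p-value.
Step 5: p-value = 0.246753; compare to alpha = 0.05. fail to reject H0.

U_X = 8, p = 0.246753, fail to reject H0 at alpha = 0.05.


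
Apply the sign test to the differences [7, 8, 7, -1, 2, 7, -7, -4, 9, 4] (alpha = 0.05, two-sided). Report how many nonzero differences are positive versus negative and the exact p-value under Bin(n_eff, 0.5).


Step 1: Discard zero differences. Original n = 10; n_eff = number of nonzero differences = 10.
Nonzero differences (with sign): +7, +8, +7, -1, +2, +7, -7, -4, +9, +4
Step 2: Count signs: positive = 7, negative = 3.
Step 3: Under H0: P(positive) = 0.5, so the number of positives S ~ Bin(10, 0.5).
Step 4: Two-sided exact p-value = sum of Bin(10,0.5) probabilities at or below the observed probability = 0.343750.
Step 5: alpha = 0.05. fail to reject H0.

n_eff = 10, pos = 7, neg = 3, p = 0.343750, fail to reject H0.


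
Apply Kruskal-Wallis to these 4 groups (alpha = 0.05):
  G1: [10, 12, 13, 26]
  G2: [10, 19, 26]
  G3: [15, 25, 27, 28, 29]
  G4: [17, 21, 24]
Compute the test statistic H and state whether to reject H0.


Step 1: Combine all N = 15 observations and assign midranks.
sorted (value, group, rank): (10,G1,1.5), (10,G2,1.5), (12,G1,3), (13,G1,4), (15,G3,5), (17,G4,6), (19,G2,7), (21,G4,8), (24,G4,9), (25,G3,10), (26,G1,11.5), (26,G2,11.5), (27,G3,13), (28,G3,14), (29,G3,15)
Step 2: Sum ranks within each group.
R_1 = 20 (n_1 = 4)
R_2 = 20 (n_2 = 3)
R_3 = 57 (n_3 = 5)
R_4 = 23 (n_4 = 3)
Step 3: H = 12/(N(N+1)) * sum(R_i^2/n_i) - 3(N+1)
     = 12/(15*16) * (20^2/4 + 20^2/3 + 57^2/5 + 23^2/3) - 3*16
     = 0.050000 * 1059.47 - 48
     = 4.973333.
Step 4: Ties present; correction factor C = 1 - 12/(15^3 - 15) = 0.996429. Corrected H = 4.973333 / 0.996429 = 4.991159.
Step 5: Under H0, H ~ chi^2(3); p-value = 0.172446.
Step 6: alpha = 0.05. fail to reject H0.

H = 4.9912, df = 3, p = 0.172446, fail to reject H0.


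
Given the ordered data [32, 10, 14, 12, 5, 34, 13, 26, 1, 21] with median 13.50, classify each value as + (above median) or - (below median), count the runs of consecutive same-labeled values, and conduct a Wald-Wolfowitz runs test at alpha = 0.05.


Step 1: Compute median = 13.50; label A = above, B = below.
Labels in order: ABABBABABA  (n_A = 5, n_B = 5)
Step 2: Count runs R = 9.
Step 3: Under H0 (random ordering), E[R] = 2*n_A*n_B/(n_A+n_B) + 1 = 2*5*5/10 + 1 = 6.0000.
        Var[R] = 2*n_A*n_B*(2*n_A*n_B - n_A - n_B) / ((n_A+n_B)^2 * (n_A+n_B-1)) = 2000/900 = 2.2222.
        SD[R] = 1.4907.
Step 4: Continuity-corrected z = (R - 0.5 - E[R]) / SD[R] = (9 - 0.5 - 6.0000) / 1.4907 = 1.6771.
Step 5: Two-sided p-value via normal approximation = 2*(1 - Phi(|z|)) = 0.093533.
Step 6: alpha = 0.05. fail to reject H0.

R = 9, z = 1.6771, p = 0.093533, fail to reject H0.
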